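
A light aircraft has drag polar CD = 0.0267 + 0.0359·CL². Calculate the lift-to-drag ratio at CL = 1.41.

CD = 0.0267 + 0.0359 × 1.41² = 0.09807
L/D = CL/CD = 1.41 / 0.09807 = 14.4

L/D = 14.4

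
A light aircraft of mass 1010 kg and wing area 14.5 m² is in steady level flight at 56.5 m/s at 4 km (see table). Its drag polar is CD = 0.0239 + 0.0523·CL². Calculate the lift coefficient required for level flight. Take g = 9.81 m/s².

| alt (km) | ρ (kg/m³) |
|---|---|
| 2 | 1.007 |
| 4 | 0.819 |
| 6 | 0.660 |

At 4 km, from the table: ρ = 0.819 kg/m³.
In steady level flight, lift balances weight: W = mg = 1010 × 9.81 = 9908.1 N.
q = ½ρv² = ½ × 0.819 × 56.5² = 1307 Pa.
CL = 2W/(ρv²S) = 2×9908.1/(0.819×56.5²×14.5) = 0.5227.

CL = 0.523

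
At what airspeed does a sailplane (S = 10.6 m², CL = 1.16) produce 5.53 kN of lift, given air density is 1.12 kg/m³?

L = ½ρv²S·CL ⇒ v = √(2L/(ρ·S·CL))
v = √(2 × 5530 / (1.12 × 10.6 × 1.16)) = √803.1 = 28.3 m/s

v = 28.3 m/s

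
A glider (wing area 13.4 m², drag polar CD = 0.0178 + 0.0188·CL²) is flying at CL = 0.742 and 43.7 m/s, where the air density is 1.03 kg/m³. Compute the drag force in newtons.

CD = 0.0178 + 0.0188 × 0.742² = 0.02815
D = ½ρv²S·CD = ½ × 1.03 × 43.7² × 13.4 × 0.02815 = 371 N

D = 371 N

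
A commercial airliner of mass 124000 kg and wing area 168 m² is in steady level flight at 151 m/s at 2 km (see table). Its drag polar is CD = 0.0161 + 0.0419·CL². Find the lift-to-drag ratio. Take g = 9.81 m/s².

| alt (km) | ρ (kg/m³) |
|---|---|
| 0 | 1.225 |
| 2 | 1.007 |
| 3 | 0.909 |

L/D = 19.2

At 2 km, from the table: ρ = 1.007 kg/m³.
Weight W = mg = 124000 × 9.81 = 1.2164×10^6 N; in level flight L = W.
q = ½ρv² = ½ × 1.007 × 151² = 11480 Pa.
CL = 2W/(ρv²S) = 2×1.2164×10^6/(1.007×151²×168) = 0.6307.
CD = 0.0161 + 0.0419 × 0.6307² = 0.03277.
L/D = CL/CD = 0.6307 / 0.03277 = 19.2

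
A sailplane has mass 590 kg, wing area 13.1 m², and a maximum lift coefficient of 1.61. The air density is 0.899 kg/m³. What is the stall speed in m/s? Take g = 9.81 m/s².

Weight W = mg = 590 × 9.81 = 5788 N.
V_stall = √(2W/(ρ·S·CL,max)) = √(2 × 5788 / (0.899 × 13.1 × 1.61))
V_stall = √610.5 = 24.7 m/s

V_stall = 24.7 m/s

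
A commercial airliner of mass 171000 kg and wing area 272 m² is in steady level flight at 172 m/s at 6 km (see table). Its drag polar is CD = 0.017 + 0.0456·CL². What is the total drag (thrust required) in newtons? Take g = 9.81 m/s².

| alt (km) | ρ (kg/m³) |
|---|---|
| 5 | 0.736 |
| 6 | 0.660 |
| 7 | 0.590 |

D = 93500 N

At 6 km, from the table: ρ = 0.660 kg/m³.
In steady level flight, lift balances weight: W = mg = 171000 × 9.81 = 1.6775×10^6 N.
Dynamic pressure q = 0.5 × 0.66 × 172² = 9763 Pa.
CL = 2W/(ρv²S) = 2×1.6775×10^6/(0.66×172²×272) = 0.6317.
CD = 0.017 + 0.0456 × 0.6317² = 0.0352.
D = q·S·CD = 9763 × 272 × 0.0352 = 93470 N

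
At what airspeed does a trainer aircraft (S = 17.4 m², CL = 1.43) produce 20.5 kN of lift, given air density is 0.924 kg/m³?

L = ½ρv²S·CL ⇒ v = √(2L/(ρ·S·CL))
v = √(2 × 20500 / (0.924 × 17.4 × 1.43)) = √1783 = 42.2 m/s

v = 42.2 m/s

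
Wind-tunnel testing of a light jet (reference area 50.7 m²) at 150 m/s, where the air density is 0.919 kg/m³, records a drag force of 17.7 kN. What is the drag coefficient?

From D = ½ρv²S·CD, rearranging gives CD = 2D/(ρv²S).
CD = 2 × 17700 / (0.919 × 150² × 50.7) = 0.0338

CD = 0.0338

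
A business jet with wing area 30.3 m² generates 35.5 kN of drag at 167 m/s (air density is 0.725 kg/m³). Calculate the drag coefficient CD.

CD = 0.116

From D = ½ρv²S·CD, rearranging gives CD = 2D/(ρv²S).
CD = 2 × 35500 / (0.725 × 167² × 30.3) = 0.116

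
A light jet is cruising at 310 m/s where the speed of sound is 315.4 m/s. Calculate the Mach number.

M = v/a = 310 / 315.4 = 0.983

M = 0.983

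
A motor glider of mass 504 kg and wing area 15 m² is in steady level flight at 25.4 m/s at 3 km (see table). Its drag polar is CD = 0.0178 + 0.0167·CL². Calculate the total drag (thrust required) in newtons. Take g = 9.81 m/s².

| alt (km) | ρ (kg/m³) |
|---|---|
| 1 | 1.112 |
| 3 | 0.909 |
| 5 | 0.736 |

At 3 km, from the table: ρ = 0.909 kg/m³.
In steady level flight, lift balances weight: W = mg = 504 × 9.81 = 4944.2 N.
q = ½ρv² = ½ × 0.909 × 25.4² = 293.2 Pa.
CL = 2W/(ρv²S) = 2×4944.2/(0.909×25.4²×15) = 1.124.
CD = 0.0178 + 0.0167 × 1.124² = 0.0389.
D = q·S·CD = 293.2 × 15 × 0.0389 = 171.1 N

D = 171 N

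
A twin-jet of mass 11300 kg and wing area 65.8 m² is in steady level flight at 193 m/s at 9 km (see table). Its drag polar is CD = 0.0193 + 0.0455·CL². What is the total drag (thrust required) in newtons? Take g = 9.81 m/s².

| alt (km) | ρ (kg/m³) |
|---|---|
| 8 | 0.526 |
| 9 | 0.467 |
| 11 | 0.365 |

At 9 km, from the table: ρ = 0.467 kg/m³.
In steady level flight, lift balances weight: W = mg = 11300 × 9.81 = 1.1085×10^5 N.
q = ½ρv² = ½ × 0.467 × 193² = 8698 Pa.
CL = W/(q·S) = 1.1085×10^5 / (8698 × 65.8) = 0.1937.
CD = 0.0193 + 0.0455 × 0.1937² = 0.02101.
D = q·S·CD = 8698 × 65.8 × 0.02101 = 12020 N

D = 12000 N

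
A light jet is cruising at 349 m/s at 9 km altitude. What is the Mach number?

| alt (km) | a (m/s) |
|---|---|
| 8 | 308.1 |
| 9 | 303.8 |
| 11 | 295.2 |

M = 1.15

At 9 km, from the table: a = 303.8 m/s.
M = v/a = 349 / 303.8 = 1.15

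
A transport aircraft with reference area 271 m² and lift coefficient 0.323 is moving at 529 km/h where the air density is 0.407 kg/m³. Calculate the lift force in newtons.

Convert speed: v = 529 km/h ÷ 3.6 = 146.9 m/s.
Dynamic pressure q = ½ρv² = ½ × 0.407 × 146.9² = 4394 Pa.
L = q·S·CL = 4394 × 271 × 0.323 = 3.85×10^5 N ≈ 385 kN

L = 3.85×10^5 N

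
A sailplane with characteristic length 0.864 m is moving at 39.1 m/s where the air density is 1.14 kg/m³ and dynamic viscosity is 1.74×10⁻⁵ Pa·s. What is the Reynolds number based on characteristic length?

Re = 2.21×10^6

Re = ρ·v·c/μ = 1.14 × 39.1 × 0.864 / (1.74×10⁻⁵) = 2.21×10^6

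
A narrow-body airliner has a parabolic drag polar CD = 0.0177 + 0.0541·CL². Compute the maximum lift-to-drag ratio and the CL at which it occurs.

(L/D)max = 16.2, at CL = 0.572

For CD = CD0 + K·CL², (L/D)max occurs at CL* = √(CD0/K) and equals 1/(2√(K·CD0)).
(L/D)max = 1/(2√(0.0541 × 0.0177)) = 1/(2 × 0.03094) = 16.2
CL* = √(0.0177/0.0541) = 0.572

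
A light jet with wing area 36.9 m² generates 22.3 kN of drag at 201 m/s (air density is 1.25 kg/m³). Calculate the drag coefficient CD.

CD = 0.0239

From D = ½ρv²S·CD, rearranging gives CD = 2D/(ρv²S).
CD = 2 × 22300 / (1.25 × 201² × 36.9) = 0.0239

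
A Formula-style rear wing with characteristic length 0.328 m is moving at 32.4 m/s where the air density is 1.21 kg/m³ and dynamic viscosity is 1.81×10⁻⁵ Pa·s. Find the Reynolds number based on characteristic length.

Re = ρ·v·c/μ = 1.21 × 32.4 × 0.328 / (1.81×10⁻⁵) = 7.1×10^5

Re = 7.1×10^5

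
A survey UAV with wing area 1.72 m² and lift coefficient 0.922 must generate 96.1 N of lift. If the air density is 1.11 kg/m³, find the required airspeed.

L = ½ρv²S·CL ⇒ v = √(2L/(ρ·S·CL))
v = √(2 × 96.1 / (1.11 × 1.72 × 0.922)) = √109.2 = 10.4 m/s

v = 10.4 m/s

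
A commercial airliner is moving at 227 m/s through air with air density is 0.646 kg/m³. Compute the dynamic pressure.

q = 16600 Pa

q = ½ρv² = ½ × 0.646 × 227² = 16600 Pa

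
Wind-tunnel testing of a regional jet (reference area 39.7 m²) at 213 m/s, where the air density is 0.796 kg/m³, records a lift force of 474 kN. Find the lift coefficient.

From L = ½ρv²S·CL, rearranging gives CL = 2L/(ρv²S).
CL = 2 × 4.74×10^5 / (0.796 × 213² × 39.7) = 0.661

CL = 0.661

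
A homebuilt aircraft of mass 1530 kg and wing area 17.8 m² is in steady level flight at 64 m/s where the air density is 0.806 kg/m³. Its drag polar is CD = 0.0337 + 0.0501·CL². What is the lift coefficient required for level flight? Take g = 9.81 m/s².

CL = 0.511

Level flight ⇒ L = W = m·g = 1530 × 9.81 = 15009 N.
q = ½ρv² = ½ × 0.806 × 64² = 1651 Pa.
CL = W/(q·S) = 15009 / (1651 × 17.8) = 0.5108.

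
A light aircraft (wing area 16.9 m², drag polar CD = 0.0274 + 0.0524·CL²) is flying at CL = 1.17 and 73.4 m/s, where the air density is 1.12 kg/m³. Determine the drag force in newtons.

CD = 0.0274 + 0.0524 × 1.17² = 0.09913
D = ½ρv²S·CD = ½ × 1.12 × 73.4² × 16.9 × 0.09913 = 5050 N

D = 5050 N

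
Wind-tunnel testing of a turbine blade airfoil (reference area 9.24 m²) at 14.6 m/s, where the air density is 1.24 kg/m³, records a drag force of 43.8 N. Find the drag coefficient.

From D = ½ρv²S·CD, rearranging gives CD = 2D/(ρv²S).
CD = 2 × 43.8 / (1.24 × 14.6² × 9.24) = 0.0359

CD = 0.0359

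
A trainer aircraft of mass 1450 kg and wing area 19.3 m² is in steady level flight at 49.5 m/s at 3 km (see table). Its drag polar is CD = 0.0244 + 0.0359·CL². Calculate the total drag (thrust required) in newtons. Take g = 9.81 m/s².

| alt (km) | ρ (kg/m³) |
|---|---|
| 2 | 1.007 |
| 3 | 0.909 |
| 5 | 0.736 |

D = 862 N

At 3 km, from the table: ρ = 0.909 kg/m³.
Level flight ⇒ L = W = m·g = 1450 × 9.81 = 14224 N.
Dynamic pressure q = 0.5 × 0.909 × 49.5² = 1114 Pa.
CL = 2W/(ρv²S) = 2×14224/(0.909×49.5²×19.3) = 0.6618.
CD = 0.0244 + 0.0359 × 0.6618² = 0.04012.
D = q·S·CD = 1114 × 19.3 × 0.04012 = 862.4 N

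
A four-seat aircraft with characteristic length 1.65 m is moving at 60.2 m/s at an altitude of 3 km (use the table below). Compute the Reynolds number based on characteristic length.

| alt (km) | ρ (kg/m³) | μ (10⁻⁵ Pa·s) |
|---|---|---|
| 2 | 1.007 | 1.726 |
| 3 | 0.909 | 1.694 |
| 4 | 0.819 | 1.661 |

At 3 km, from the table: ρ = 0.909 kg/m³, μ = 1.694×10⁻⁵ Pa·s.
Re = ρ·v·c/μ = 0.909 × 60.2 × 1.65 / (1.694×10⁻⁵) = 5.33×10^6

Re = 5.33×10^6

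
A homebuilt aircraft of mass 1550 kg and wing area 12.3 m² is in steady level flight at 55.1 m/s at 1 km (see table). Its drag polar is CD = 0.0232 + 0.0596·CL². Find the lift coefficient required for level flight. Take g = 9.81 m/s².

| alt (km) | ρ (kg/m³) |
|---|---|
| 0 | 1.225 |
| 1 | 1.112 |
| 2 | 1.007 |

CL = 0.732

At 1 km, from the table: ρ = 1.112 kg/m³.
Weight W = mg = 1550 × 9.81 = 15206 N; in level flight L = W.
q = ½ρv² = ½ × 1.112 × 55.1² = 1688 Pa.
CL = W/(q·S) = 15206 / (1688 × 12.3) = 0.7323.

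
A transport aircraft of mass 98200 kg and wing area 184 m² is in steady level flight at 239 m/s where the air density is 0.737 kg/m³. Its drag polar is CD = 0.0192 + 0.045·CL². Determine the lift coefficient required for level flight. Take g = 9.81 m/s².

In steady level flight, lift balances weight: W = mg = 98200 × 9.81 = 9.6334×10^5 N.
q = ½ρv² = ½ × 0.737 × 239² = 21050 Pa.
CL = 2W/(ρv²S) = 2×9.6334×10^5/(0.737×239²×184) = 0.2487.

CL = 0.249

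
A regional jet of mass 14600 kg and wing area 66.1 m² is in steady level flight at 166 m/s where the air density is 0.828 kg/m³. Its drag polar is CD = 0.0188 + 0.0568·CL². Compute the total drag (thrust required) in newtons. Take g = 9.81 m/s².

In steady level flight, lift balances weight: W = mg = 14600 × 9.81 = 1.4323×10^5 N.
Dynamic pressure q = 0.5 × 0.828 × 166² = 11410 Pa.
CL = W/(q·S) = 1.4323×10^5 / (11410 × 66.1) = 0.1899.
CD = 0.0188 + 0.0568 × 0.1899² = 0.02085.
D = q·S·CD = 11410 × 66.1 × 0.02085 = 15720 N

D = 15700 N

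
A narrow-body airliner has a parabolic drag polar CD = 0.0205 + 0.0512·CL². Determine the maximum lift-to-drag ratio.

For CD = CD0 + K·CL², (L/D)max occurs at CL* = √(CD0/K) and equals 1/(2√(K·CD0)).
(L/D)max = 1/(2√(0.0512 × 0.0205)) = 1/(2 × 0.0324) = 15.4

(L/D)max = 15.4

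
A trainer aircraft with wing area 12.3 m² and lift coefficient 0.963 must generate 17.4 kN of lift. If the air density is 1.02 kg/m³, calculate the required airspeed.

v = 53.7 m/s

L = ½ρv²S·CL ⇒ v = √(2L/(ρ·S·CL))
v = √(2 × 17400 / (1.02 × 12.3 × 0.963)) = √2880 = 53.7 m/s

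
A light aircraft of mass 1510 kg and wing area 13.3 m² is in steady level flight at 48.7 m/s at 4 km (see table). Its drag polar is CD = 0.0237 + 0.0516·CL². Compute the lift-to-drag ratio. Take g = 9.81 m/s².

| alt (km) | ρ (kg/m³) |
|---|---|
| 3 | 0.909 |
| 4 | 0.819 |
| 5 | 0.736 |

At 4 km, from the table: ρ = 0.819 kg/m³.
In steady level flight, lift balances weight: W = mg = 1510 × 9.81 = 14813 N.
q = ½ρv² = ½ × 0.819 × 48.7² = 971.2 Pa.
CL = W/(q·S) = 14813 / (971.2 × 13.3) = 1.147.
CD = 0.0237 + 0.0516 × 1.147² = 0.09156.
L/D = CL/CD = 1.147 / 0.09156 = 12.5

L/D = 12.5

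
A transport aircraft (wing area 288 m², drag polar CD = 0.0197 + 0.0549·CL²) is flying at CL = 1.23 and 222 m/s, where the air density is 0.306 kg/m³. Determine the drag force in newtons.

CD = 0.0197 + 0.0549 × 1.23² = 0.1028
D = ½ρv²S·CD = ½ × 0.306 × 222² × 288 × 0.1028 = 2.23×10^5 N

D = 2.23×10^5 N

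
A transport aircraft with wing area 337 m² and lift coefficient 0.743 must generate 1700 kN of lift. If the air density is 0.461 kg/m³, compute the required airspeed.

v = 172 m/s

L = ½ρv²S·CL ⇒ v = √(2L/(ρ·S·CL))
v = √(2 × 1.7×10^6 / (0.461 × 337 × 0.743)) = √29460 = 172 m/s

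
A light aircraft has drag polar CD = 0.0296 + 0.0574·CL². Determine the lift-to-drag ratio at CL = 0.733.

CD = 0.0296 + 0.0574 × 0.733² = 0.06044
L/D = CL/CD = 0.733 / 0.06044 = 12.1

L/D = 12.1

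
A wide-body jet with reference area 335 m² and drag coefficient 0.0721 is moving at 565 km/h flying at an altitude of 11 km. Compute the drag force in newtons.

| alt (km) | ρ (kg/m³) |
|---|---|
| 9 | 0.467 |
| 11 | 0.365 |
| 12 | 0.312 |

At 11 km, from the table: ρ = 0.365 kg/m³.
Convert speed: v = 565 km/h ÷ 3.6 = 156.9 m/s.
Dynamic pressure q = ½ρv² = ½ × 0.365 × 156.9² = 4495 Pa.
D = q·S·CD = 4495 × 335 × 0.0721 = 1.09×10^5 N ≈ 109 kN

D = 1.09×10^5 N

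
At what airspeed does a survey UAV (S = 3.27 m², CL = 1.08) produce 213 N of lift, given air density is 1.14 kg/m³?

v = 10.3 m/s

L = ½ρv²S·CL ⇒ v = √(2L/(ρ·S·CL))
v = √(2 × 213 / (1.14 × 3.27 × 1.08)) = √105.8 = 10.3 m/s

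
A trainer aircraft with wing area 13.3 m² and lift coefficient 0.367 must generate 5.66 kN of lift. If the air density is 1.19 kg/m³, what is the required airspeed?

L = ½ρv²S·CL ⇒ v = √(2L/(ρ·S·CL))
v = √(2 × 5660 / (1.19 × 13.3 × 0.367)) = √1949 = 44.1 m/s

v = 44.1 m/s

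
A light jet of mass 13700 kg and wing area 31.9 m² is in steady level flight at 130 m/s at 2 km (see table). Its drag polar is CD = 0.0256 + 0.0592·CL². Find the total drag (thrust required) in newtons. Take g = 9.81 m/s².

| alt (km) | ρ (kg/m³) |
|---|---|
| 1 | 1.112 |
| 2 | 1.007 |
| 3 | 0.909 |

At 2 km, from the table: ρ = 1.007 kg/m³.
Weight W = mg = 13700 × 9.81 = 1.344×10^5 N; in level flight L = W.
Dynamic pressure q = 0.5 × 1.007 × 130² = 8509 Pa.
CL = W/(q·S) = 1.344×10^5 / (8509 × 31.9) = 0.4951.
CD = 0.0256 + 0.0592 × 0.4951² = 0.04011.
D = q·S·CD = 8509 × 31.9 × 0.04011 = 10890 N

D = 10900 N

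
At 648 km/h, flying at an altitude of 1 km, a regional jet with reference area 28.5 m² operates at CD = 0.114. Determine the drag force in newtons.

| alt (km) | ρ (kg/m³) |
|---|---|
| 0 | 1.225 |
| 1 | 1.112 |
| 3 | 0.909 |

At 1 km, from the table: ρ = 1.112 kg/m³.
Convert speed: v = 648 km/h ÷ 3.6 = 180 m/s.
D = ½ρv²S·CD = ½ × 1.112 × 180² × 28.5 × 0.114 = 58500 N ≈ 58.5 kN

D = 58500 N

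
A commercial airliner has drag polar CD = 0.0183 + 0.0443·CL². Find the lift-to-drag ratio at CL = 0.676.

CD = 0.0183 + 0.0443 × 0.676² = 0.03854
L/D = CL/CD = 0.676 / 0.03854 = 17.5

L/D = 17.5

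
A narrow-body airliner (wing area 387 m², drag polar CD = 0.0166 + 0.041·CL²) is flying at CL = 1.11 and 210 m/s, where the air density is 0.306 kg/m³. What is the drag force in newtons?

D = 1.75×10^5 N

CD = 0.0166 + 0.041 × 1.11² = 0.06712
D = ½ρv²S·CD = ½ × 0.306 × 210² × 387 × 0.06712 = 1.75×10^5 N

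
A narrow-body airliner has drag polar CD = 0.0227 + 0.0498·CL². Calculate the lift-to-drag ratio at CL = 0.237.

L/D = 9.3

CD = 0.0227 + 0.0498 × 0.237² = 0.0255
L/D = CL/CD = 0.237 / 0.0255 = 9.3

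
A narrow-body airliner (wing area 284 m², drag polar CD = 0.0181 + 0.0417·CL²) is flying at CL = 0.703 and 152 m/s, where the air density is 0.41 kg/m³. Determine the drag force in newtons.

D = 52100 N

CD = 0.0181 + 0.0417 × 0.703² = 0.03871
D = ½ρv²S·CD = ½ × 0.41 × 152² × 284 × 0.03871 = 52100 N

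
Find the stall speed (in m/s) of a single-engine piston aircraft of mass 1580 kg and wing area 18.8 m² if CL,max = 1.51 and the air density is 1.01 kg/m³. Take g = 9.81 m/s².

V_stall = 32.9 m/s

Weight W = mg = 1580 × 9.81 = 15500 N.
V_stall = √(2W/(ρ·S·CL,max)) = √(2 × 15500 / (1.01 × 18.8 × 1.51))
V_stall = √1081 = 32.9 m/s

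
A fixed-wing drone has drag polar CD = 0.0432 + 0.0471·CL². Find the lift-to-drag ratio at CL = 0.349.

CD = 0.0432 + 0.0471 × 0.349² = 0.04894
L/D = CL/CD = 0.349 / 0.04894 = 7.13

L/D = 7.13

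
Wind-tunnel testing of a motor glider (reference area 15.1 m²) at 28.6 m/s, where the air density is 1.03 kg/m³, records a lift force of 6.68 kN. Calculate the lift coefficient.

CL = 1.05

From L = ½ρv²S·CL, rearranging gives CL = 2L/(ρv²S).
CL = 2 × 6680 / (1.03 × 28.6² × 15.1) = 1.05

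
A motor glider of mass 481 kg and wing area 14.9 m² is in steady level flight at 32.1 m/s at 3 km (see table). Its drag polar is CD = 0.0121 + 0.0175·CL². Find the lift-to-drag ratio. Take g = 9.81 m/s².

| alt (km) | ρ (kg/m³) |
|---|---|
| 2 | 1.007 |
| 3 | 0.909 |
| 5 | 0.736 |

L/D = 33.6

At 3 km, from the table: ρ = 0.909 kg/m³.
In steady level flight, lift balances weight: W = mg = 481 × 9.81 = 4718.6 N.
Dynamic pressure q = 0.5 × 0.909 × 32.1² = 468.3 Pa.
Required CL = L/(qS) = 4718.6/(468.3·14.9) = 0.6762.
CD = 0.0121 + 0.0175 × 0.6762² = 0.0201.
L/D = CL/CD = 0.6762 / 0.0201 = 33.6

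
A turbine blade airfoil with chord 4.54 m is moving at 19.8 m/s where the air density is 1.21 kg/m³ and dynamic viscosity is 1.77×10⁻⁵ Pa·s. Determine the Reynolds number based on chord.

Re = 6.15×10^6

Re = ρ·v·c/μ = 1.21 × 19.8 × 4.54 / (1.77×10⁻⁵) = 6.15×10^6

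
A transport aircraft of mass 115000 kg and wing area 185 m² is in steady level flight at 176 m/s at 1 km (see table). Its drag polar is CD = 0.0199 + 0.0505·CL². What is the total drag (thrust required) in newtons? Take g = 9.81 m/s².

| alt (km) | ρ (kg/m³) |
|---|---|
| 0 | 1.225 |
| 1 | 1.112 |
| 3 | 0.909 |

At 1 km, from the table: ρ = 1.112 kg/m³.
Level flight ⇒ L = W = m·g = 115000 × 9.81 = 1.1282×10^6 N.
q = ½ρv² = ½ × 1.112 × 176² = 17220 Pa.
Required CL = L/(qS) = 1.1282×10^6/(17220·185) = 0.3541.
CD = 0.0199 + 0.0505 × 0.3541² = 0.02623.
D = q·S·CD = 17220 × 185 × 0.02623 = 83580 N

D = 83600 N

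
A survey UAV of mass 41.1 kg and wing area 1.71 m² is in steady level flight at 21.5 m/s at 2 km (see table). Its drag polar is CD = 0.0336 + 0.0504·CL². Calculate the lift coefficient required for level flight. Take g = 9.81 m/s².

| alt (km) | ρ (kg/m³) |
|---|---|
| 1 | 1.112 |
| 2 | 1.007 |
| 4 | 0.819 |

CL = 1.01

At 2 km, from the table: ρ = 1.007 kg/m³.
Level flight ⇒ L = W = m·g = 41.1 × 9.81 = 403.19 N.
q = ½ρv² = ½ × 1.007 × 21.5² = 232.7 Pa.
CL = W/(q·S) = 403.19 / (232.7 × 1.71) = 1.013.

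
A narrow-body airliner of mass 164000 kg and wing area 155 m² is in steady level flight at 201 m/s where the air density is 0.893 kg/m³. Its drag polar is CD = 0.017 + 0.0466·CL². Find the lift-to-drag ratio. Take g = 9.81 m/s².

Weight W = mg = 164000 × 9.81 = 1.6088×10^6 N; in level flight L = W.
q = ½ρv² = ½ × 0.893 × 201² = 18040 Pa.
CL = 2W/(ρv²S) = 2×1.6088×10^6/(0.893×201²×155) = 0.5754.
CD = 0.017 + 0.0466 × 0.5754² = 0.03243.
L/D = CL/CD = 0.5754 / 0.03243 = 17.7

L/D = 17.7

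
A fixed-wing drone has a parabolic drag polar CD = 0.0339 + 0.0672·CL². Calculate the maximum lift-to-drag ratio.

(L/D)max = 10.5

For CD = CD0 + K·CL², (L/D)max occurs at CL* = √(CD0/K) and equals 1/(2√(K·CD0)).
(L/D)max = 1/(2√(0.0672 × 0.0339)) = 1/(2 × 0.04773) = 10.5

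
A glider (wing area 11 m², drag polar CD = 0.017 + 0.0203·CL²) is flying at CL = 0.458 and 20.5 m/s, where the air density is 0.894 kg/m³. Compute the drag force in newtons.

CD = 0.017 + 0.0203 × 0.458² = 0.02126
D = ½ρv²S·CD = ½ × 0.894 × 20.5² × 11 × 0.02126 = 43.9 N

D = 43.9 N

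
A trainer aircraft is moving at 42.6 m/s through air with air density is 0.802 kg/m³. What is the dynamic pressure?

q = 728 Pa

q = ½ρv² = ½ × 0.802 × 42.6² = 728 Pa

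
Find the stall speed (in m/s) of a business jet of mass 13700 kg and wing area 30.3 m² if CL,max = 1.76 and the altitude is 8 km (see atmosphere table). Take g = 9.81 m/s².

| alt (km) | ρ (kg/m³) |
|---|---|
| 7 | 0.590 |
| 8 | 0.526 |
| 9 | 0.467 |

V_stall = 97.9 m/s

At 8 km, from the table: ρ = 0.526 kg/m³.
Stall occurs when L = W at CL,max. W = mg = 13700 × 9.81 = 1.344×10^5 N.
From L = ½ρV²S·CL,max = W: V_stall = √(2W/(ρSCL,max)) = √(2·1.344×10^5/(0.526·30.3·1.76))
V_stall = √9582 = 97.9 m/s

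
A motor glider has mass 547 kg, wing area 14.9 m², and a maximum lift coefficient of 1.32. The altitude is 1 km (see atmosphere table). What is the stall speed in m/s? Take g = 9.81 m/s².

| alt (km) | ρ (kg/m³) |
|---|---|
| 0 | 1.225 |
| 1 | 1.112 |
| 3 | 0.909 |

At 1 km, from the table: ρ = 1.112 kg/m³.
Stall occurs when L = W at CL,max. W = mg = 547 × 9.81 = 5366 N.
From L = ½ρV²S·CL,max = W: V_stall = √(2W/(ρSCL,max)) = √(2·5366/(1.112·14.9·1.32))
V_stall = √490.7 = 22.2 m/s

V_stall = 22.2 m/s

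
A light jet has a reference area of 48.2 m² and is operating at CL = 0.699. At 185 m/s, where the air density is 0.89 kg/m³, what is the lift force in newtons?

L = 5.13×10^5 N

L = ½ρv²S·CL = ½ × 0.89 × 185² × 48.2 × 0.699 = 5.13×10^5 N ≈ 513 kN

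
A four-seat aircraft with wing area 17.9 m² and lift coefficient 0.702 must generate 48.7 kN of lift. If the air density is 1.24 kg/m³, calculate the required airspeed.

L = ½ρv²S·CL ⇒ v = √(2L/(ρ·S·CL))
v = √(2 × 48700 / (1.24 × 17.9 × 0.702)) = √6251 = 79.1 m/s

v = 79.1 m/s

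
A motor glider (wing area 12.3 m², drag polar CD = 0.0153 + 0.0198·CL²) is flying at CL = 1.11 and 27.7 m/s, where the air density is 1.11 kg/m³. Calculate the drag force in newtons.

D = 208 N

CD = 0.0153 + 0.0198 × 1.11² = 0.0397
D = ½ρv²S·CD = ½ × 1.11 × 27.7² × 12.3 × 0.0397 = 208 N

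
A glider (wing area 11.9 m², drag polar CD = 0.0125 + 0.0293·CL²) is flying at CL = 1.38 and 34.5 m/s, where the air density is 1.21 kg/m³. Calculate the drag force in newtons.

D = 585 N

CD = 0.0125 + 0.0293 × 1.38² = 0.0683
D = ½ρv²S·CD = ½ × 1.21 × 34.5² × 11.9 × 0.0683 = 585 N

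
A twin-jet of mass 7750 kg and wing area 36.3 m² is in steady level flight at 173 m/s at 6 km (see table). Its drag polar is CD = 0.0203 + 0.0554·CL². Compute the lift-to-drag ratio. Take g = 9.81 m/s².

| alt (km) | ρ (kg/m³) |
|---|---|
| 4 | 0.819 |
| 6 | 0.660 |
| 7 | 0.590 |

At 6 km, from the table: ρ = 0.660 kg/m³.
In steady level flight, lift balances weight: W = mg = 7750 × 9.81 = 76028 N.
Dynamic pressure q = 0.5 × 0.66 × 173² = 9877 Pa.
Required CL = L/(qS) = 76028/(9877·36.3) = 0.2121.
CD = 0.0203 + 0.0554 × 0.2121² = 0.02279.
L/D = CL/CD = 0.2121 / 0.02279 = 9.3

L/D = 9.3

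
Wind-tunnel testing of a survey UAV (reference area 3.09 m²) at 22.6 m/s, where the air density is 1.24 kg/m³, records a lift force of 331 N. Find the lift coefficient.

CL = 0.338

From L = ½ρv²S·CL, rearranging gives CL = 2L/(ρv²S).
CL = 2 × 331 / (1.24 × 22.6² × 3.09) = 0.338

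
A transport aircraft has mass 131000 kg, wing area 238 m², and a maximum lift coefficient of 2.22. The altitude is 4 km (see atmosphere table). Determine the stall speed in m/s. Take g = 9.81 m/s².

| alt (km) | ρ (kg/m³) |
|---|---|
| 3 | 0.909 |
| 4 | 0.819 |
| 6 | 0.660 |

V_stall = 77.1 m/s

At 4 km, from the table: ρ = 0.819 kg/m³.
Weight W = mg = 131000 × 9.81 = 1.285×10^6 N.
V_stall = √(2W/(ρ·S·CL,max)) = √(2 × 1.285×10^6 / (0.819 × 238 × 2.22))
V_stall = √5940 = 77.1 m/s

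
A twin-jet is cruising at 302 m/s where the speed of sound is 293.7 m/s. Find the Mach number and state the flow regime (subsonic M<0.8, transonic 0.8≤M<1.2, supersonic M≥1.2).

M = 1.03 (transonic)

M = v/a = 302 / 293.7 = 1.03
M = 1.03 → transonic.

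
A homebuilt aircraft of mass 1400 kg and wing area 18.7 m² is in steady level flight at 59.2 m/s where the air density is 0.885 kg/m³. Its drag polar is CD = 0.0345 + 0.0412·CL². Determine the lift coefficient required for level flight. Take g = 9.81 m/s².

Weight W = mg = 1400 × 9.81 = 13734 N; in level flight L = W.
q = ½ρv² = ½ × 0.885 × 59.2² = 1551 Pa.
CL = 2W/(ρv²S) = 2×13734/(0.885×59.2²×18.7) = 0.4736.

CL = 0.474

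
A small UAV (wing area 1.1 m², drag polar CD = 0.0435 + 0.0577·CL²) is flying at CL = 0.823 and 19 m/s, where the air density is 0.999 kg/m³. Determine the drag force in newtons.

CD = 0.0435 + 0.0577 × 0.823² = 0.08258
D = ½ρv²S·CD = ½ × 0.999 × 19² × 1.1 × 0.08258 = 16.4 N

D = 16.4 N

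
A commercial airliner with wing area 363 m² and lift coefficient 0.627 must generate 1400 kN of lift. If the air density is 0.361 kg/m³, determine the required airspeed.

v = 185 m/s

L = ½ρv²S·CL ⇒ v = √(2L/(ρ·S·CL))
v = √(2 × 1.4×10^6 / (0.361 × 363 × 0.627)) = √34080 = 185 m/s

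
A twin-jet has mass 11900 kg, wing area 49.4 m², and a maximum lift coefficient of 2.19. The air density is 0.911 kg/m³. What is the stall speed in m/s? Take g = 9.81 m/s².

At stall, lift equals weight: L = W = m·g = 11900 × 9.81 = 1.167×10^5 N.
V_stall = √(2W/(ρ·S·CL,max)) = √(2 × 1.167×10^5 / (0.911 × 49.4 × 2.19))
V_stall = √2369 = 48.7 m/s

V_stall = 48.7 m/s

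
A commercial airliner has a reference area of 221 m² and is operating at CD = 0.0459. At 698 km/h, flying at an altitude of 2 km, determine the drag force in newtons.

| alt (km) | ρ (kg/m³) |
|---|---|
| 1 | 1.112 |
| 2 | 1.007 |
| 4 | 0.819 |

D = 1.92×10^5 N

At 2 km, from the table: ρ = 1.007 kg/m³.
Convert speed: v = 698 km/h ÷ 3.6 = 193.9 m/s.
D = ½ρv²S·CD = ½ × 1.007 × 193.9² × 221 × 0.0459 = 1.92×10^5 N ≈ 192 kN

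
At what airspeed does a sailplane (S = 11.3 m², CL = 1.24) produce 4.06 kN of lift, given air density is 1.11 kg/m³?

v = 22.8 m/s

L = ½ρv²S·CL ⇒ v = √(2L/(ρ·S·CL))
v = √(2 × 4060 / (1.11 × 11.3 × 1.24)) = √522.1 = 22.8 m/s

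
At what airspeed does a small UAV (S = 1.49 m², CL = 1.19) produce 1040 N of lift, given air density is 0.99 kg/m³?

L = ½ρv²S·CL ⇒ v = √(2L/(ρ·S·CL))
v = √(2 × 1040 / (0.99 × 1.49 × 1.19)) = √1185 = 34.4 m/s

v = 34.4 m/s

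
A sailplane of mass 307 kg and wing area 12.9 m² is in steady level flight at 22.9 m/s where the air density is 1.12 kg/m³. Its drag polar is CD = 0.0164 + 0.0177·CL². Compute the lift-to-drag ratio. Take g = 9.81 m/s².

Level flight ⇒ L = W = m·g = 307 × 9.81 = 3011.7 N.
q = ½ρv² = ½ × 1.12 × 22.9² = 293.7 Pa.
Required CL = L/(qS) = 3011.7/(293.7·12.9) = 0.795.
CD = 0.0164 + 0.0177 × 0.795² = 0.02759.
L/D = CL/CD = 0.795 / 0.02759 = 28.8

L/D = 28.8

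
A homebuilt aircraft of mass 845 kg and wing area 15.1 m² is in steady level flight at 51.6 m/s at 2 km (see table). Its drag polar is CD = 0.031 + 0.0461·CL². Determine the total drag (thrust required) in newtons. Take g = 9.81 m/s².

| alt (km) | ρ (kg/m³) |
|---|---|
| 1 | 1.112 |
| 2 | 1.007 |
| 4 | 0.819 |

D = 784 N

At 2 km, from the table: ρ = 1.007 kg/m³.
Weight W = mg = 845 × 9.81 = 8289.5 N; in level flight L = W.
q = ½ρv² = ½ × 1.007 × 51.6² = 1341 Pa.
Required CL = L/(qS) = 8289.5/(1341·15.1) = 0.4095.
CD = 0.031 + 0.0461 × 0.4095² = 0.03873.
D = q·S·CD = 1341 × 15.1 × 0.03873 = 784 N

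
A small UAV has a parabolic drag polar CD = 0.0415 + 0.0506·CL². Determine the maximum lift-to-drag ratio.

For CD = CD0 + K·CL², (L/D)max occurs at CL* = √(CD0/K) and equals 1/(2√(K·CD0)).
(L/D)max = 1/(2√(0.0506 × 0.0415)) = 1/(2 × 0.04582) = 10.9

(L/D)max = 10.9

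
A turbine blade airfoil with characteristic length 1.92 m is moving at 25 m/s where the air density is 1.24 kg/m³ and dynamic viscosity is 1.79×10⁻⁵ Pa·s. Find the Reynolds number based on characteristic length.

Re = ρ·v·c/μ = 1.24 × 25 × 1.92 / (1.79×10⁻⁵) = 3.33×10^6

Re = 3.33×10^6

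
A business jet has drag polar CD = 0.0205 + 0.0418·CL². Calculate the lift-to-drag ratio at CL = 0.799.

CD = 0.0205 + 0.0418 × 0.799² = 0.04719
L/D = CL/CD = 0.799 / 0.04719 = 16.9

L/D = 16.9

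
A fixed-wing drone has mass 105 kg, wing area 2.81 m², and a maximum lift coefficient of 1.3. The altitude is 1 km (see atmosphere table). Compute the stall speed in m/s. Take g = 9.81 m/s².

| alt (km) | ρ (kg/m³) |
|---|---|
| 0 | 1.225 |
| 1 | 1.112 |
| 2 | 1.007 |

At 1 km, from the table: ρ = 1.112 kg/m³.
Stall occurs when L = W at CL,max. W = mg = 105 × 9.81 = 1030 N.
From L = ½ρV²S·CL,max = W: V_stall = √(2W/(ρSCL,max)) = √(2·1030/(1.112·2.81·1.3))
V_stall = √507.1 = 22.5 m/s

V_stall = 22.5 m/s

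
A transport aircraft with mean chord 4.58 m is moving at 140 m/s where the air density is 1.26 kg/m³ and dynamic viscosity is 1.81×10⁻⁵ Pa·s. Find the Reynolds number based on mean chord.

Re = 4.46×10^7

Re = ρ·v·c/μ = 1.26 × 140 × 4.58 / (1.81×10⁻⁵) = 4.46×10^7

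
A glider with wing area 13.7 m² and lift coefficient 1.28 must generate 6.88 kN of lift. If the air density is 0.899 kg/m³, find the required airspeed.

L = ½ρv²S·CL ⇒ v = √(2L/(ρ·S·CL))
v = √(2 × 6880 / (0.899 × 13.7 × 1.28)) = √872.8 = 29.5 m/s

v = 29.5 m/s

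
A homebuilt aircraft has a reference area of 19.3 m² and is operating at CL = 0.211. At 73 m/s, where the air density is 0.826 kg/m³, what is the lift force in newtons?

Dynamic pressure q = ½ρv² = ½ × 0.826 × 73² = 2201 Pa.
L = q·S·CL = 2201 × 19.3 × 0.211 = 8960 N ≈ 8.96 kN

L = 8960 N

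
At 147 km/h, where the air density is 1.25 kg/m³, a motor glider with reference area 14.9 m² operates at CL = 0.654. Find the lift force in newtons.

L = 10200 N

Convert speed: v = 147 km/h ÷ 3.6 = 40.83 m/s.
L = ½ρv²S·CL = ½ × 1.25 × 40.83² × 14.9 × 0.654 = 10200 N ≈ 10.2 kN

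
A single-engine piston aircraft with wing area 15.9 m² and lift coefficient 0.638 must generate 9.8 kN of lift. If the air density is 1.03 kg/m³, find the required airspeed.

v = 43.3 m/s

L = ½ρv²S·CL ⇒ v = √(2L/(ρ·S·CL))
v = √(2 × 9800 / (1.03 × 15.9 × 0.638)) = √1876 = 43.3 m/s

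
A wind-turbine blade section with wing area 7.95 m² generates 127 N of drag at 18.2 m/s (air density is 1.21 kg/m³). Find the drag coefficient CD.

From D = ½ρv²S·CD, rearranging gives CD = 2D/(ρv²S).
CD = 2 × 127 / (1.21 × 18.2² × 7.95) = 0.0797

CD = 0.0797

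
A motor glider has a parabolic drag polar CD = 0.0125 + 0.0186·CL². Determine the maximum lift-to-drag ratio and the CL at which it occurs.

For CD = CD0 + K·CL², (L/D)max occurs at CL* = √(CD0/K) and equals 1/(2√(K·CD0)).
(L/D)max = 1/(2√(0.0186 × 0.0125)) = 1/(2 × 0.01525) = 32.8
CL* = √(0.0125/0.0186) = 0.82

(L/D)max = 32.8, at CL = 0.82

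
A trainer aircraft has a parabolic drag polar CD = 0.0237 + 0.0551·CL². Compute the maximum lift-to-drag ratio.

(L/D)max = 13.8

For CD = CD0 + K·CL², (L/D)max occurs at CL* = √(CD0/K) and equals 1/(2√(K·CD0)).
(L/D)max = 1/(2√(0.0551 × 0.0237)) = 1/(2 × 0.03614) = 13.8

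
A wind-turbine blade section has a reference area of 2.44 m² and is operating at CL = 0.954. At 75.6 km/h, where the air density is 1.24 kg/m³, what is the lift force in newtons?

Convert speed: v = 75.6 km/h ÷ 3.6 = 21 m/s.
L = ½ρv²S·CL = ½ × 1.24 × 21² × 2.44 × 0.954 = 636 N

L = 636 N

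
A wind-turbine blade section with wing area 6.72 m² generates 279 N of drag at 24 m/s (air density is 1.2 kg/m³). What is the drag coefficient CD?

CD = 0.12

From D = ½ρv²S·CD, rearranging gives CD = 2D/(ρv²S).
CD = 2 × 279 / (1.2 × 24² × 6.72) = 0.12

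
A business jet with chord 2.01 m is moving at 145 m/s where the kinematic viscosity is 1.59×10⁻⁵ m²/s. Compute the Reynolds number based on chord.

Re = 1.83×10^7

Re = v·c/ν = 145 × 2.01 / (1.59×10⁻⁵) = 1.83×10^7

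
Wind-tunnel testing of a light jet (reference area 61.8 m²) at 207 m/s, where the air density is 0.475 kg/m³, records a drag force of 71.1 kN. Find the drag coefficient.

From D = ½ρv²S·CD, rearranging gives CD = 2D/(ρv²S).
CD = 2 × 71100 / (0.475 × 207² × 61.8) = 0.113

CD = 0.113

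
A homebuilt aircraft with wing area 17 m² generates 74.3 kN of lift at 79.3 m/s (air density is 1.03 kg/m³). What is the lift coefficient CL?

From L = ½ρv²S·CL, rearranging gives CL = 2L/(ρv²S).
CL = 2 × 74300 / (1.03 × 79.3² × 17) = 1.35

CL = 1.35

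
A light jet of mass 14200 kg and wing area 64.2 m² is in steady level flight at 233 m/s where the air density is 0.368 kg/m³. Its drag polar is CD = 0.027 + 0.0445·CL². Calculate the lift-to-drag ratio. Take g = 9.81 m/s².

L/D = 7.46

Level flight ⇒ L = W = m·g = 14200 × 9.81 = 1.393×10^5 N.
q = ½ρv² = ½ × 0.368 × 233² = 9989 Pa.
CL = 2W/(ρv²S) = 2×1.393×10^5/(0.368×233²×64.2) = 0.2172.
CD = 0.027 + 0.0445 × 0.2172² = 0.0291.
L/D = CL/CD = 0.2172 / 0.0291 = 7.46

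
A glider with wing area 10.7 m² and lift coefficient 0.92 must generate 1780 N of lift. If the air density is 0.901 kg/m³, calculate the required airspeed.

L = ½ρv²S·CL ⇒ v = √(2L/(ρ·S·CL))
v = √(2 × 1780 / (0.901 × 10.7 × 0.92)) = √401.4 = 20 m/s

v = 20 m/s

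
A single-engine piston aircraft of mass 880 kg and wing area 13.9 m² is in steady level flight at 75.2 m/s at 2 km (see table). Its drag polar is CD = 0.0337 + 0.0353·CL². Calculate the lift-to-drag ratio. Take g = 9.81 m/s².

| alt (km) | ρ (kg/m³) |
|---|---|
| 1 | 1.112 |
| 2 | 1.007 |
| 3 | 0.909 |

L/D = 6.17

At 2 km, from the table: ρ = 1.007 kg/m³.
Level flight ⇒ L = W = m·g = 880 × 9.81 = 8632.8 N.
q = ½ρv² = ½ × 1.007 × 75.2² = 2847 Pa.
CL = W/(q·S) = 8632.8 / (2847 × 13.9) = 0.2181.
CD = 0.0337 + 0.0353 × 0.2181² = 0.03538.
L/D = CL/CD = 0.2181 / 0.03538 = 6.17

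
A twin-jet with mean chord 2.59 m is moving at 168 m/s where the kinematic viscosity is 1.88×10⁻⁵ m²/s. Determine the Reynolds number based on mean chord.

Re = v·c/ν = 168 × 2.59 / (1.88×10⁻⁵) = 2.31×10^7

Re = 2.31×10^7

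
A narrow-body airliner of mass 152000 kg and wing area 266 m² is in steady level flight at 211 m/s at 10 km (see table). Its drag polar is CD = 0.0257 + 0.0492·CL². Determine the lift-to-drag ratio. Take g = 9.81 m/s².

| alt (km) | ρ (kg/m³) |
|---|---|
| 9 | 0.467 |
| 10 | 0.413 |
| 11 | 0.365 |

L/D = 13.9

At 10 km, from the table: ρ = 0.413 kg/m³.
In steady level flight, lift balances weight: W = mg = 152000 × 9.81 = 1.4911×10^6 N.
Dynamic pressure q = 0.5 × 0.413 × 211² = 9194 Pa.
CL = W/(q·S) = 1.4911×10^6 / (9194 × 266) = 0.6097.
CD = 0.0257 + 0.0492 × 0.6097² = 0.04399.
L/D = CL/CD = 0.6097 / 0.04399 = 13.9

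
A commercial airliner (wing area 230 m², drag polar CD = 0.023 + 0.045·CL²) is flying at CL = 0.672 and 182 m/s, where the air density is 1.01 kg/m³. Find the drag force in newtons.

CD = 0.023 + 0.045 × 0.672² = 0.04332
D = ½ρv²S·CD = ½ × 1.01 × 182² × 230 × 0.04332 = 1.67×10^5 N

D = 1.67×10^5 N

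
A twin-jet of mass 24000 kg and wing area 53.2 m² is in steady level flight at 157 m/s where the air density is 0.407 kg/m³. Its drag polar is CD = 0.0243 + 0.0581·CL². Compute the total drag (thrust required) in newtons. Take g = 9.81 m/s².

D = 18600 N

Level flight ⇒ L = W = m·g = 24000 × 9.81 = 2.3544×10^5 N.
q = ½ρv² = ½ × 0.407 × 157² = 5016 Pa.
Required CL = L/(qS) = 2.3544×10^5/(5016·53.2) = 0.8823.
CD = 0.0243 + 0.0581 × 0.8823² = 0.06953.
D = q·S·CD = 5016 × 53.2 × 0.06953 = 18550 N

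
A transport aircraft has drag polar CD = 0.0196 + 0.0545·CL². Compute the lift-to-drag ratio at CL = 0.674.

CD = 0.0196 + 0.0545 × 0.674² = 0.04436
L/D = CL/CD = 0.674 / 0.04436 = 15.2

L/D = 15.2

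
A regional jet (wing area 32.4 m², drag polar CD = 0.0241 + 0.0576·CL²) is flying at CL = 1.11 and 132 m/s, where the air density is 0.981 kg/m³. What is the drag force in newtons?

D = 26300 N

CD = 0.0241 + 0.0576 × 1.11² = 0.09507
D = ½ρv²S·CD = ½ × 0.981 × 132² × 32.4 × 0.09507 = 26300 N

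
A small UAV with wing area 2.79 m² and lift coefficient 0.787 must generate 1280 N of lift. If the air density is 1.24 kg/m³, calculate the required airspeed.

L = ½ρv²S·CL ⇒ v = √(2L/(ρ·S·CL))
v = √(2 × 1280 / (1.24 × 2.79 × 0.787)) = √940.2 = 30.7 m/s

v = 30.7 m/s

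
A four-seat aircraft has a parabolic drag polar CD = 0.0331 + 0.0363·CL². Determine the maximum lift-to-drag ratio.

For CD = CD0 + K·CL², (L/D)max occurs at CL* = √(CD0/K) and equals 1/(2√(K·CD0)).
(L/D)max = 1/(2√(0.0363 × 0.0331)) = 1/(2 × 0.03466) = 14.4

(L/D)max = 14.4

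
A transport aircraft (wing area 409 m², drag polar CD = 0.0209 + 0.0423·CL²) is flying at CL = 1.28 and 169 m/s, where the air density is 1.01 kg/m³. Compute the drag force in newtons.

CD = 0.0209 + 0.0423 × 1.28² = 0.0902
D = ½ρv²S·CD = ½ × 1.01 × 169² × 409 × 0.0902 = 5.32×10^5 N

D = 5.32×10^5 N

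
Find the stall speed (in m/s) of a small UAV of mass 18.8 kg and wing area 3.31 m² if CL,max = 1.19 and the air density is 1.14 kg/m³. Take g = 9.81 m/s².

At stall, lift equals weight: L = W = m·g = 18.8 × 9.81 = 184.4 N.
From L = ½ρV²S·CL,max = W: V_stall = √(2W/(ρSCL,max)) = √(2·184.4/(1.14·3.31·1.19))
V_stall = √82.14 = 9.06 m/s

V_stall = 9.06 m/s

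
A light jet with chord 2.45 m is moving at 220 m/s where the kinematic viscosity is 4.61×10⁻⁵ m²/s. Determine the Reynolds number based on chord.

Re = v·c/ν = 220 × 2.45 / (4.61×10⁻⁵) = 1.17×10^7

Re = 1.17×10^7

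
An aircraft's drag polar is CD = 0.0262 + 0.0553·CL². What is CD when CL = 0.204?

CD = 0.0262 + 0.0553 × 0.204² = 0.0262 + 0.002301 = 0.0285

CD = 0.0285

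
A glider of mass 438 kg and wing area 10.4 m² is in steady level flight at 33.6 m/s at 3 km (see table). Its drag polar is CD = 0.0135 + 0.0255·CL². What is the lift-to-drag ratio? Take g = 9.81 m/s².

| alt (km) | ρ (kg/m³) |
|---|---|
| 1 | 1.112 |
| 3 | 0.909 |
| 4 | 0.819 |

L/D = 26.8

At 3 km, from the table: ρ = 0.909 kg/m³.
Level flight ⇒ L = W = m·g = 438 × 9.81 = 4296.8 N.
q = ½ρv² = ½ × 0.909 × 33.6² = 513.1 Pa.
Required CL = L/(qS) = 4296.8/(513.1·10.4) = 0.8052.
CD = 0.0135 + 0.0255 × 0.8052² = 0.03003.
L/D = CL/CD = 0.8052 / 0.03003 = 26.8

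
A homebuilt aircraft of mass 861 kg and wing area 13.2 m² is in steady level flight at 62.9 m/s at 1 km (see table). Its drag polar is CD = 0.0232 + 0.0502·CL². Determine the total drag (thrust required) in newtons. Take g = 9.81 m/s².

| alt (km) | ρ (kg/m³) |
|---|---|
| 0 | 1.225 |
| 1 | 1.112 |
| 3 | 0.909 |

At 1 km, from the table: ρ = 1.112 kg/m³.
Weight W = mg = 861 × 9.81 = 8446.4 N; in level flight L = W.
q = ½ρv² = ½ × 1.112 × 62.9² = 2200 Pa.
Required CL = L/(qS) = 8446.4/(2200·13.2) = 0.2909.
CD = 0.0232 + 0.0502 × 0.2909² = 0.02745.
D = q·S·CD = 2200 × 13.2 × 0.02745 = 797 N

D = 797 N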